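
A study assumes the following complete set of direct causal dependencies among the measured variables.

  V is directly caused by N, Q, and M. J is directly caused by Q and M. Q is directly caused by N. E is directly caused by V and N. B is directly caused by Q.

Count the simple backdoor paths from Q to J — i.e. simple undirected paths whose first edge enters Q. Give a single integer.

2

A backdoor path from Q to J is any simple undirected path whose first edge points into Q (i.e. leaves Q via a parent).
Parents of Q: {N}.
Enumerating:
  P1: Q <- N -> V <- M -> J
  P2: Q <- N -> E <- V <- M -> J
That exhausts the simple backdoor paths. Count: 2.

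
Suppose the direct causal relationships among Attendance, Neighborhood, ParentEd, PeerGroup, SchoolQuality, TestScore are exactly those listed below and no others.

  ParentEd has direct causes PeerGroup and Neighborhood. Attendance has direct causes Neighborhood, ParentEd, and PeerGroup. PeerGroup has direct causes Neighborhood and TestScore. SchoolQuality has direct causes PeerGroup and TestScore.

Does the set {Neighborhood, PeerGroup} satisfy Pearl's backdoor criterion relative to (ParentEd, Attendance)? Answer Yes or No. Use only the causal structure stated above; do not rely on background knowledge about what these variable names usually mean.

Backdoor paths from ParentEd to Attendance (paths whose first edge points into ParentEd):
  P1: ParentEd <- Neighborhood -> PeerGroup -> Attendance
  P2: ParentEd <- Neighborhood -> Attendance
  P3: ParentEd <- PeerGroup <- Neighborhood -> Attendance
  P4: ParentEd <- PeerGroup -> Attendance
Condition 1 (no descendant of ParentEd in the set): holds — descendants of ParentEd are {Attendance}; none are in {Neighborhood, PeerGroup}.
Condition 2 (every backdoor path blocked by {Neighborhood, PeerGroup}):
  P1: blocked at fork node Neighborhood ∈ conditioning set.
  P2: blocked at fork node Neighborhood ∈ conditioning set.
  P3: blocked at chain node PeerGroup ∈ conditioning set.
  P4: blocked at fork node PeerGroup ∈ conditioning set.
{Neighborhood, PeerGroup} satisfies the backdoor criterion.

Yes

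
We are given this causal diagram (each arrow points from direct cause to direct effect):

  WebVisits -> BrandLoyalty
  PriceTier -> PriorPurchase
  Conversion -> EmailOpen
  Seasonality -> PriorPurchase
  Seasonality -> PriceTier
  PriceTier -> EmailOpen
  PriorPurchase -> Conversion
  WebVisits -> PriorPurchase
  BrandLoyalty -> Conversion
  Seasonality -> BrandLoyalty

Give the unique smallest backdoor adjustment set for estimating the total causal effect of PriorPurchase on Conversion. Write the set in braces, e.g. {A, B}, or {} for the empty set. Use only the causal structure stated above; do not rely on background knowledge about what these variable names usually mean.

Variables eligible for adjustment (non-descendants of PriorPurchase, excluding PriorPurchase and Conversion): {BrandLoyalty, PriceTier, Seasonality, WebVisits}.
Backdoor paths from PriorPurchase to Conversion:
  P1: PriorPurchase <- Seasonality -> PriceTier -> EmailOpen <- Conversion
  P2: PriorPurchase <- Seasonality -> BrandLoyalty -> Conversion
  P3: PriorPurchase <- WebVisits -> BrandLoyalty <- Seasonality -> PriceTier -> EmailOpen <- Conversion
  P4: PriorPurchase <- WebVisits -> BrandLoyalty -> Conversion
  P5: PriorPurchase <- PriceTier <- Seasonality -> BrandLoyalty -> Conversion
  P6: PriorPurchase <- PriceTier -> EmailOpen <- Conversion
The empty set is not sufficient: P2 (PriorPurchase <- Seasonality -> BrandLoyalty -> Conversion) has no collider blocking it and no conditioned non-collider, so it is open.
Try {BrandLoyalty}:
  P1: blocked at collider EmailOpen (neither it nor any descendant is in the conditioning set).
  P2: blocked at chain node BrandLoyalty ∈ conditioning set.
  P3: blocked at collider EmailOpen (neither it nor any descendant is in the conditioning set).
  P4: blocked at chain node BrandLoyalty ∈ conditioning set.
  P5: blocked at chain node BrandLoyalty ∈ conditioning set.
  P6: blocked at collider EmailOpen (neither it nor any descendant is in the conditioning set).
{BrandLoyalty} contains no descendant of PriorPurchase and blocks every backdoor path.
No other singleton works — e.g. {Seasonality} leaves P4 open — so {BrandLoyalty} is the unique smallest valid adjustment set.

{BrandLoyalty}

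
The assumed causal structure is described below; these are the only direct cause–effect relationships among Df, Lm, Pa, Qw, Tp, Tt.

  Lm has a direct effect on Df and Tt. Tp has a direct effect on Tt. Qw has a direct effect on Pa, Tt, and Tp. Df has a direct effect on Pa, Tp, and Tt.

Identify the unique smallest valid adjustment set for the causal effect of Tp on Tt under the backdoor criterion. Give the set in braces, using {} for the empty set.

Variables eligible for adjustment (non-descendants of Tp, excluding Tp and Tt): {Df, Lm, Pa, Qw}.
Backdoor paths from Tp to Tt:
  P1: Tp <- Df <- Lm -> Tt
  P2: Tp <- Df -> Pa <- Qw -> Tt
  P3: Tp <- Df -> Tt
  P4: Tp <- Qw -> Pa <- Df <- Lm -> Tt
  P5: Tp <- Qw -> Pa <- Df -> Tt
  P6: Tp <- Qw -> Tt
The empty set is not sufficient: P1 (Tp <- Df <- Lm -> Tt) has no collider blocking it and no conditioned non-collider, so it is open.
Try {Df, Qw}:
  P1: blocked at chain node Df ∈ conditioning set.
  P2: blocked at fork node Df ∈ conditioning set.
  P3: blocked at fork node Df ∈ conditioning set.
  P4: blocked at fork node Qw ∈ conditioning set.
  P5: blocked at fork node Qw ∈ conditioning set.
  P6: blocked at fork node Qw ∈ conditioning set.
{Df, Qw} contains no descendant of Tp and blocks every backdoor path.
Every element of {Df, Qw} is needed (dropping Df leaves P1 open; dropping Qw leaves P6 open), so no proper subset is valid.
Among all size-2 subsets of the eligible variables, only {Df, Qw} blocks every backdoor path, so it is the unique smallest valid adjustment set.

{Df, Qw}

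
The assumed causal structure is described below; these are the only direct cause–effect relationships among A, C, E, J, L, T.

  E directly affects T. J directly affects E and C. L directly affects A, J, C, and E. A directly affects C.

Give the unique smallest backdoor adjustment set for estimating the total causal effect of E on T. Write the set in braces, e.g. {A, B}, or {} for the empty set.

Variables eligible for adjustment (non-descendants of E, excluding E and T): {A, C, J, L}.
Backdoor paths from E to T:
  (none)
With no backdoor paths the empty set already satisfies the criterion, and it is trivially minimal.

{}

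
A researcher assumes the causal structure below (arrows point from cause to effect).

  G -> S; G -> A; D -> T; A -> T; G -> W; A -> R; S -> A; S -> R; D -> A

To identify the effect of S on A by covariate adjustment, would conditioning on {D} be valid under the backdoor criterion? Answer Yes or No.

No

Backdoor paths from S to A (paths whose first edge points into S):
  P1: S <- G -> A
Condition 1 (no descendant of S in the set): holds — descendants of S are {A, R, T}; none are in {D}.
Condition 2 (every backdoor path blocked by {D}):
  P1: open — no interior node is in the conditioning set.
{D} does not satisfy the backdoor criterion.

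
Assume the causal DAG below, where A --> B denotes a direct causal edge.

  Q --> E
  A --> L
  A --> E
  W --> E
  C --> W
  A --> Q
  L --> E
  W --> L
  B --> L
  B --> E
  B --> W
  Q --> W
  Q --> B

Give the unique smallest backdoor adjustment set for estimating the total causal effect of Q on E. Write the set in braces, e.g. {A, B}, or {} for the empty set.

Variables eligible for adjustment (non-descendants of Q, excluding Q and E): {A, C}.
Backdoor paths from Q to E:
  P1: Q <- A -> L <- B -> W -> E
  P2: Q <- A -> L <- B -> E
  P3: Q <- A -> L <- W <- B -> E
  P4: Q <- A -> L <- W -> E
  P5: Q <- A -> L -> E
  P6: Q <- A -> E
The empty set is not sufficient: P5 (Q <- A -> L -> E) has no collider blocking it and no conditioned non-collider, so it is open.
Try {A}:
  P1: blocked at fork node A ∈ conditioning set.
  P2: blocked at fork node A ∈ conditioning set.
  P3: blocked at fork node A ∈ conditioning set.
  P4: blocked at fork node A ∈ conditioning set.
  P5: blocked at fork node A ∈ conditioning set.
  P6: blocked at fork node A ∈ conditioning set.
{A} contains no descendant of Q and blocks every backdoor path.
No other singleton works — e.g. {C} leaves P5 open — so {A} is the unique smallest valid adjustment set.

{A}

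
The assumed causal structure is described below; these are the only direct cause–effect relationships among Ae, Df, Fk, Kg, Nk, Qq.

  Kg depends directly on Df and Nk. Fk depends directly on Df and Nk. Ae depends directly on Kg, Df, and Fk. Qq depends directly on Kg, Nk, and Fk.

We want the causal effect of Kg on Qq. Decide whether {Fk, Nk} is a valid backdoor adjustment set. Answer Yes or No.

Backdoor paths from Kg to Qq (paths whose first edge points into Kg):
  P1: Kg <- Nk -> Fk -> Qq
  P2: Kg <- Nk -> Qq
  P3: Kg <- Df -> Fk <- Nk -> Qq
  P4: Kg <- Df -> Fk -> Qq
  P5: Kg <- Df -> Ae <- Fk <- Nk -> Qq
  P6: Kg <- Df -> Ae <- Fk -> Qq
Condition 1 (no descendant of Kg in the set): holds — descendants of Kg are {Ae, Qq}; none are in {Fk, Nk}.
Condition 2 (every backdoor path blocked by {Fk, Nk}):
  P1: blocked at fork node Nk ∈ conditioning set.
  P2: blocked at fork node Nk ∈ conditioning set.
  P3: blocked at fork node Nk ∈ conditioning set.
  P4: blocked at chain node Fk ∈ conditioning set.
  P5: blocked at collider Ae (neither it nor any descendant is in the conditioning set).
  P6: blocked at collider Ae (neither it nor any descendant is in the conditioning set).
{Fk, Nk} satisfies the backdoor criterion.

Yes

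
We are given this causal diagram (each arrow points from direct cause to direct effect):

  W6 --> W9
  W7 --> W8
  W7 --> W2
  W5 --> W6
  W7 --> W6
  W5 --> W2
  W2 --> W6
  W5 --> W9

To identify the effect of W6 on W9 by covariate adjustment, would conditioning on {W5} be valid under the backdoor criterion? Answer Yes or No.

Backdoor paths from W6 to W9 (paths whose first edge points into W6):
  P1: W6 <- W7 -> W2 <- W5 -> W9
  P2: W6 <- W5 -> W9
  P3: W6 <- W2 <- W5 -> W9
Condition 1 (no descendant of W6 in the set): holds — descendants of W6 are {W9}; none are in {W5}.
Condition 2 (every backdoor path blocked by {W5}):
  P1: blocked at collider W2 (neither it nor any descendant is in the conditioning set).
  P2: blocked at fork node W5 ∈ conditioning set.
  P3: blocked at fork node W5 ∈ conditioning set.
{W5} satisfies the backdoor criterion.

Yes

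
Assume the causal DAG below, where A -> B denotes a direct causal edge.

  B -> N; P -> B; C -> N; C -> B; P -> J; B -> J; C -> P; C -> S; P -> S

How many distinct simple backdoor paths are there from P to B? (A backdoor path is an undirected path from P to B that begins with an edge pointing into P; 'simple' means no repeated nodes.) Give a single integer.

2

A backdoor path from P to B is any simple undirected path whose first edge points into P (i.e. leaves P via a parent).
Parents of P: {C}.
Enumerating:
  P1: P <- C -> B
  P2: P <- C -> N <- B
That exhausts the simple backdoor paths. Count: 2.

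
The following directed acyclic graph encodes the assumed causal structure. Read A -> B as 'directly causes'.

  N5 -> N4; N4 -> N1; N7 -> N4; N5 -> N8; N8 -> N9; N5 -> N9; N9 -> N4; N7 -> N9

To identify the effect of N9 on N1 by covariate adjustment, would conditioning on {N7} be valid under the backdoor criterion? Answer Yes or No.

No

Backdoor paths from N9 to N1 (paths whose first edge points into N9):
  P1: N9 <- N7 -> N4 -> N1
  P2: N9 <- N5 -> N4 -> N1
  P3: N9 <- N8 <- N5 -> N4 -> N1
Condition 1 (no descendant of N9 in the set): holds — descendants of N9 are {N1, N4}; none are in {N7}.
Condition 2 (every backdoor path blocked by {N7}):
  P1: blocked at fork node N7 ∈ conditioning set.
  P2: open — no interior node is in the conditioning set.
  P3: open — no interior node is in the conditioning set.
{N7} does not satisfy the backdoor criterion.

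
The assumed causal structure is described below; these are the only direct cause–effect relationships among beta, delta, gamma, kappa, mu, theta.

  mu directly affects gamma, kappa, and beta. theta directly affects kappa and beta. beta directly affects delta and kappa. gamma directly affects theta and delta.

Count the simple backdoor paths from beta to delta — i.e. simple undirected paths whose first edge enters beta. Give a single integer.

4

A backdoor path from beta to delta is any simple undirected path whose first edge points into beta (i.e. leaves beta via a parent).
Parents of beta: {mu, theta}.
Enumerating:
  P1: beta <- mu -> gamma -> delta
  P2: beta <- mu -> kappa <- theta <- gamma -> delta
  P3: beta <- theta <- gamma -> delta
  P4: beta <- theta -> kappa <- mu -> gamma -> delta
That exhausts the simple backdoor paths. Count: 4.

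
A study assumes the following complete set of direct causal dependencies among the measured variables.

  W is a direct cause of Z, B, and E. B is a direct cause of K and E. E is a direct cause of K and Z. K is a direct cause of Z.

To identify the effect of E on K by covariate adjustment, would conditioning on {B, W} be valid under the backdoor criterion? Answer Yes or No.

Backdoor paths from E to K (paths whose first edge points into E):
  P1: E <- W -> B -> K
  P2: E <- W -> Z <- K
  P3: E <- B <- W -> Z <- K
  P4: E <- B -> K
Condition 1 (no descendant of E in the set): holds — descendants of E are {K, Z}; none are in {B, W}.
Condition 2 (every backdoor path blocked by {B, W}):
  P1: blocked at fork node W ∈ conditioning set.
  P2: blocked at fork node W ∈ conditioning set.
  P3: blocked at chain node B ∈ conditioning set.
  P4: blocked at fork node B ∈ conditioning set.
{B, W} satisfies the backdoor criterion.

Yes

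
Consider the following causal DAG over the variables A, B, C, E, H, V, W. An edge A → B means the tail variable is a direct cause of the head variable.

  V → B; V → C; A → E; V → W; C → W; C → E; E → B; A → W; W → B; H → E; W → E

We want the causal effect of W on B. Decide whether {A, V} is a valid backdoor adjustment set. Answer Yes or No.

Backdoor paths from W to B (paths whose first edge points into W):
  P1: W <- V -> C -> E -> B
  P2: W <- V -> B
  P3: W <- C <- V -> B
  P4: W <- C -> E -> B
  P5: W <- A -> E <- C <- V -> B
  P6: W <- A -> E -> B
Condition 1 (no descendant of W in the set): holds — descendants of W are {B, E}; none are in {A, V}.
Condition 2 (every backdoor path blocked by {A, V}):
  P1: blocked at fork node V ∈ conditioning set.
  P2: blocked at fork node V ∈ conditioning set.
  P3: blocked at fork node V ∈ conditioning set.
  P4: open — no interior node is in the conditioning set.
  P5: blocked at fork node A ∈ conditioning set.
  P6: blocked at fork node A ∈ conditioning set.
{A, V} does not satisfy the backdoor criterion.

No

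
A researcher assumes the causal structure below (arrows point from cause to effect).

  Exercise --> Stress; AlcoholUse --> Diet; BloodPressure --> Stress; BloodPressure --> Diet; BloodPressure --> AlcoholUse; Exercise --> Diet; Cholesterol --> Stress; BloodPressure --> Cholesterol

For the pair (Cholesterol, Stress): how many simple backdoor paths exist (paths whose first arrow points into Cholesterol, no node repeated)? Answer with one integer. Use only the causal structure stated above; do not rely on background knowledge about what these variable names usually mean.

A backdoor path from Cholesterol to Stress is any simple undirected path whose first edge points into Cholesterol (i.e. leaves Cholesterol via a parent).
Parents of Cholesterol: {BloodPressure}.
Enumerating:
  P1: Cholesterol <- BloodPressure -> Stress
  P2: Cholesterol <- BloodPressure -> AlcoholUse -> Diet <- Exercise -> Stress
  P3: Cholesterol <- BloodPressure -> Diet <- Exercise -> Stress
That exhausts the simple backdoor paths. Count: 3.

3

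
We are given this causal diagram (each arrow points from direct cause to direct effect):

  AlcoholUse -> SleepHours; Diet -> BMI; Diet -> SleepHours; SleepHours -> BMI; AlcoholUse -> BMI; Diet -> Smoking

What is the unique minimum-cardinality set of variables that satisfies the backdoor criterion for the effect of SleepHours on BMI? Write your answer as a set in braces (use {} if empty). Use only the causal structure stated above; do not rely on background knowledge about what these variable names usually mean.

Variables eligible for adjustment (non-descendants of SleepHours, excluding SleepHours and BMI): {AlcoholUse, Diet, Smoking}.
Backdoor paths from SleepHours to BMI:
  P1: SleepHours <- Diet -> BMI
  P2: SleepHours <- AlcoholUse -> BMI
The empty set is not sufficient: P1 (SleepHours <- Diet -> BMI) has no collider blocking it and no conditioned non-collider, so it is open.
Try {AlcoholUse, Diet}:
  P1: blocked at fork node Diet ∈ conditioning set.
  P2: blocked at fork node AlcoholUse ∈ conditioning set.
{AlcoholUse, Diet} contains no descendant of SleepHours and blocks every backdoor path.
Every element of {AlcoholUse, Diet} is needed (dropping AlcoholUse leaves P2 open; dropping Diet leaves P1 open), so no proper subset is valid.
Among all size-2 subsets of the eligible variables, only {AlcoholUse, Diet} blocks every backdoor path, so it is the unique smallest valid adjustment set.

{AlcoholUse, Diet}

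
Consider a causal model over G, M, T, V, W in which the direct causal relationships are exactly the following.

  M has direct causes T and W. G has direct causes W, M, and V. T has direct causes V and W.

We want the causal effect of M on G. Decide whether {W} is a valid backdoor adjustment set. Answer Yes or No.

Backdoor paths from M to G (paths whose first edge points into M):
  P1: M <- W -> T <- V -> G
  P2: M <- W -> G
  P3: M <- T <- W -> G
  P4: M <- T <- V -> G
Condition 1 (no descendant of M in the set): holds — descendants of M are {G}; none are in {W}.
Condition 2 (every backdoor path blocked by {W}):
  P1: blocked at fork node W ∈ conditioning set.
  P2: blocked at fork node W ∈ conditioning set.
  P3: blocked at fork node W ∈ conditioning set.
  P4: open — no interior node is in the conditioning set.
{W} does not satisfy the backdoor criterion.

No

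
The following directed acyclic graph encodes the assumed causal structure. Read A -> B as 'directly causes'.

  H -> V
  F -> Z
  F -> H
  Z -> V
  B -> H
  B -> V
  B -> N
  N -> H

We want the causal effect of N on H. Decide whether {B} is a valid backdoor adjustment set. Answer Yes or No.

Yes

Backdoor paths from N to H (paths whose first edge points into N):
  P1: N <- B -> H
  P2: N <- B -> V <- Z <- F -> H
  P3: N <- B -> V <- H
Condition 1 (no descendant of N in the set): holds — descendants of N are {H, V}; none are in {B}.
Condition 2 (every backdoor path blocked by {B}):
  P1: blocked at fork node B ∈ conditioning set.
  P2: blocked at fork node B ∈ conditioning set.
  P3: blocked at fork node B ∈ conditioning set.
{B} satisfies the backdoor criterion.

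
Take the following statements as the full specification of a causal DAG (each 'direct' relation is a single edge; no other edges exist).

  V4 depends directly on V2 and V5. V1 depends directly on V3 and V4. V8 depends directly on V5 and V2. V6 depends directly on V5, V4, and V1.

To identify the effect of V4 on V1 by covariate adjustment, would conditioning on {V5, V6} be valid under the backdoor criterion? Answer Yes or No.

Backdoor paths from V4 to V1 (paths whose first edge points into V4):
  P1: V4 <- V5 -> V6 <- V1
  P2: V4 <- V2 -> V8 <- V5 -> V6 <- V1
Condition 1 (no descendant of V4 in the set): FAILS — V6 is a descendant of V4.
Condition 2 (every backdoor path blocked by {V5, V6}):
  P1: blocked at fork node V5 ∈ conditioning set.
  P2: blocked at collider V8 (neither it nor any descendant is in the conditioning set).
{V5, V6} does not satisfy the backdoor criterion.

No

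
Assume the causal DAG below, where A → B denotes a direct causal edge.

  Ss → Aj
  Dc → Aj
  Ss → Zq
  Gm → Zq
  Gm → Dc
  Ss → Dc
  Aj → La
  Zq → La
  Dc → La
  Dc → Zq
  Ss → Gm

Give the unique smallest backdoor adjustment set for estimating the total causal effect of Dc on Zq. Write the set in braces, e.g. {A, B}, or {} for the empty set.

Variables eligible for adjustment (non-descendants of Dc, excluding Dc and Zq): {Gm, Ss}.
Backdoor paths from Dc to Zq:
  P1: Dc <- Ss -> Gm -> Zq
  P2: Dc <- Ss -> Aj -> La <- Zq
  P3: Dc <- Ss -> Zq
  P4: Dc <- Gm <- Ss -> Aj -> La <- Zq
  P5: Dc <- Gm <- Ss -> Zq
  P6: Dc <- Gm -> Zq
The empty set is not sufficient: P1 (Dc <- Ss -> Gm -> Zq) has no collider blocking it and no conditioned non-collider, so it is open.
Try {Gm, Ss}:
  P1: blocked at fork node Ss ∈ conditioning set.
  P2: blocked at fork node Ss ∈ conditioning set.
  P3: blocked at fork node Ss ∈ conditioning set.
  P4: blocked at chain node Gm ∈ conditioning set.
  P5: blocked at chain node Gm ∈ conditioning set.
  P6: blocked at fork node Gm ∈ conditioning set.
{Gm, Ss} contains no descendant of Dc and blocks every backdoor path.
Every element of {Gm, Ss} is needed (dropping Gm leaves P6 open; dropping Ss leaves P3 open), so no proper subset is valid.
Among all size-2 subsets of the eligible variables, only {Gm, Ss} blocks every backdoor path, so it is the unique smallest valid adjustment set.

{Gm, Ss}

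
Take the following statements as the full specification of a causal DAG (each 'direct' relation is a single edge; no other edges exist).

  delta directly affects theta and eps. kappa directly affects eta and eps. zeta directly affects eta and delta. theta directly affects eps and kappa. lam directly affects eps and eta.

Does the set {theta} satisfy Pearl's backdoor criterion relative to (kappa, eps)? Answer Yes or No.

Yes

Backdoor paths from kappa to eps (paths whose first edge points into kappa):
  P1: kappa <- theta <- delta <- zeta -> eta <- lam -> eps
  P2: kappa <- theta <- delta -> eps
  P3: kappa <- theta -> eps
Condition 1 (no descendant of kappa in the set): holds — descendants of kappa are {eps, eta}; none are in {theta}.
Condition 2 (every backdoor path blocked by {theta}):
  P1: blocked at chain node theta ∈ conditioning set.
  P2: blocked at chain node theta ∈ conditioning set.
  P3: blocked at fork node theta ∈ conditioning set.
{theta} satisfies the backdoor criterion.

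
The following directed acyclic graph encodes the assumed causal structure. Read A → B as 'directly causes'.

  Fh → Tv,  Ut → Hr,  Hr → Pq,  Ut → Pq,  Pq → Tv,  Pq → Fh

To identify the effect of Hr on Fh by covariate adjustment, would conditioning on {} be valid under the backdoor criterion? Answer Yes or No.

No

Backdoor paths from Hr to Fh (paths whose first edge points into Hr):
  P1: Hr <- Ut -> Pq -> Fh
  P2: Hr <- Ut -> Pq -> Tv <- Fh
Condition 1 (no descendant of Hr in the set): holds — descendants of Hr are {Fh, Pq, Tv}; none are in {}.
Condition 2 (every backdoor path blocked by {}):
  P1: open — no interior node is in the conditioning set.
  P2: blocked at collider Tv (neither it nor any descendant is in the conditioning set).
{} does not satisfy the backdoor criterion.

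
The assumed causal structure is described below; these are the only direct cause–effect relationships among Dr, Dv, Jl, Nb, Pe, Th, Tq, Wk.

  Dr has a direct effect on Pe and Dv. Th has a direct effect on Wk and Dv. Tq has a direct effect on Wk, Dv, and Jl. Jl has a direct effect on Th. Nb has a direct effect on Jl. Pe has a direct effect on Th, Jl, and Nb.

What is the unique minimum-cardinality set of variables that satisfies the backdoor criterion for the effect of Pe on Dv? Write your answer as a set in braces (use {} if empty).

{Dr}

Variables eligible for adjustment (non-descendants of Pe, excluding Pe and Dv): {Dr, Tq}.
Backdoor paths from Pe to Dv:
  P1: Pe <- Dr -> Dv
The empty set is not sufficient: P1 (Pe <- Dr -> Dv) has no collider blocking it and no conditioned non-collider, so it is open.
Try {Dr}:
  P1: blocked at fork node Dr ∈ conditioning set.
{Dr} contains no descendant of Pe and blocks every backdoor path.
No other singleton works — e.g. {Tq} leaves P1 open — so {Dr} is the unique smallest valid adjustment set.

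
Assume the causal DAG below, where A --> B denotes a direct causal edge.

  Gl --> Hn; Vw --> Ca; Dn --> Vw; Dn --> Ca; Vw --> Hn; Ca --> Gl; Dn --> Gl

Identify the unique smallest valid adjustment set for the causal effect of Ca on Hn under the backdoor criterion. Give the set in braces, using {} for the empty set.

Variables eligible for adjustment (non-descendants of Ca, excluding Ca and Hn): {Dn, Vw}.
Backdoor paths from Ca to Hn:
  P1: Ca <- Dn -> Vw -> Hn
  P2: Ca <- Dn -> Gl -> Hn
  P3: Ca <- Vw <- Dn -> Gl -> Hn
  P4: Ca <- Vw -> Hn
The empty set is not sufficient: P1 (Ca <- Dn -> Vw -> Hn) has no collider blocking it and no conditioned non-collider, so it is open.
Try {Dn, Vw}:
  P1: blocked at fork node Dn ∈ conditioning set.
  P2: blocked at fork node Dn ∈ conditioning set.
  P3: blocked at chain node Vw ∈ conditioning set.
  P4: blocked at fork node Vw ∈ conditioning set.
{Dn, Vw} contains no descendant of Ca and blocks every backdoor path.
Every element of {Dn, Vw} is needed (dropping Dn leaves P2 open; dropping Vw leaves P4 open), so no proper subset is valid.
Among all size-2 subsets of the eligible variables, only {Dn, Vw} blocks every backdoor path, so it is the unique smallest valid adjustment set.

{Dn, Vw}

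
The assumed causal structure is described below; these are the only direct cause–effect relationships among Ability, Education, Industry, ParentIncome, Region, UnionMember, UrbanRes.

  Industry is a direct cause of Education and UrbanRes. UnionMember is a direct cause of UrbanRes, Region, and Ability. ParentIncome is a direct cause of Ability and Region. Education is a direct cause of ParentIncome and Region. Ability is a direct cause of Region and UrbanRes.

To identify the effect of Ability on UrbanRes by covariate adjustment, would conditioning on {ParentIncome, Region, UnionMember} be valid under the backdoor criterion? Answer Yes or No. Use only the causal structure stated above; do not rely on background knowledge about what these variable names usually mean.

No

Backdoor paths from Ability to UrbanRes (paths whose first edge points into Ability):
  P1: Ability <- ParentIncome <- Education <- Industry -> UrbanRes
  P2: Ability <- ParentIncome <- Education -> Region <- UnionMember -> UrbanRes
  P3: Ability <- ParentIncome -> Region <- Education <- Industry -> UrbanRes
  P4: Ability <- ParentIncome -> Region <- UnionMember -> UrbanRes
  P5: Ability <- UnionMember -> Region <- Education <- Industry -> UrbanRes
  P6: Ability <- UnionMember -> Region <- ParentIncome <- Education <- Industry -> UrbanRes
  P7: Ability <- UnionMember -> UrbanRes
Condition 1 (no descendant of Ability in the set): FAILS — Region is a descendant of Ability.
Condition 2 (every backdoor path blocked by {ParentIncome, Region, UnionMember}):
  P1: blocked at chain node ParentIncome ∈ conditioning set.
  P2: blocked at chain node ParentIncome ∈ conditioning set.
  P3: blocked at fork node ParentIncome ∈ conditioning set.
  P4: blocked at fork node ParentIncome ∈ conditioning set.
  P5: blocked at fork node UnionMember ∈ conditioning set.
  P6: blocked at fork node UnionMember ∈ conditioning set.
  P7: blocked at fork node UnionMember ∈ conditioning set.
{ParentIncome, Region, UnionMember} does not satisfy the backdoor criterion.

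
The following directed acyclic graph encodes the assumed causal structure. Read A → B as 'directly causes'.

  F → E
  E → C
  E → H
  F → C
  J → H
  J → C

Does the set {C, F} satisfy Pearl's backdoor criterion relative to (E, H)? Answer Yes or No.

No

Backdoor paths from E to H (paths whose first edge points into E):
  P1: E <- F -> C <- J -> H
Condition 1 (no descendant of E in the set): FAILS — C is a descendant of E.
Condition 2 (every backdoor path blocked by {C, F}):
  P1: blocked at fork node F ∈ conditioning set.
{C, F} does not satisfy the backdoor criterion.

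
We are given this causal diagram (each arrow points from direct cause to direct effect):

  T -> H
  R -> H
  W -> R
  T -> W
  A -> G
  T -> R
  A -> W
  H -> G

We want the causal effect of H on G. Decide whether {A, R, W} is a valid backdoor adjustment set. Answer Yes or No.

Backdoor paths from H to G (paths whose first edge points into H):
  P1: H <- T -> W <- A -> G
  P2: H <- T -> R <- W <- A -> G
  P3: H <- R <- T -> W <- A -> G
  P4: H <- R <- W <- A -> G
Condition 1 (no descendant of H in the set): holds — descendants of H are {G}; none are in {A, R, W}.
Condition 2 (every backdoor path blocked by {A, R, W}):
  P1: blocked at fork node A ∈ conditioning set.
  P2: blocked at chain node W ∈ conditioning set.
  P3: blocked at chain node R ∈ conditioning set.
  P4: blocked at chain node R ∈ conditioning set.
{A, R, W} satisfies the backdoor criterion.

Yes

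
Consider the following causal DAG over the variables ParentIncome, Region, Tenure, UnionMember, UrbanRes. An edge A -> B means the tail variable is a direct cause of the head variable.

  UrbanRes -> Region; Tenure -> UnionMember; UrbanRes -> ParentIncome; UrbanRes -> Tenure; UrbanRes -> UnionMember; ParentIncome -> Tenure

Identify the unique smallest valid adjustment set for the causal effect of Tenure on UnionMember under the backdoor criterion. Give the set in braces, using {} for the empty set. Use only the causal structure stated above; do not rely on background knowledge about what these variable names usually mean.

Variables eligible for adjustment (non-descendants of Tenure, excluding Tenure and UnionMember): {ParentIncome, Region, UrbanRes}.
Backdoor paths from Tenure to UnionMember:
  P1: Tenure <- UrbanRes -> UnionMember
  P2: Tenure <- ParentIncome <- UrbanRes -> UnionMember
The empty set is not sufficient: P1 (Tenure <- UrbanRes -> UnionMember) has no collider blocking it and no conditioned non-collider, so it is open.
Try {UrbanRes}:
  P1: blocked at fork node UrbanRes ∈ conditioning set.
  P2: blocked at fork node UrbanRes ∈ conditioning set.
{UrbanRes} contains no descendant of Tenure and blocks every backdoor path.
No other singleton works — e.g. {ParentIncome} leaves P1 open — so {UrbanRes} is the unique smallest valid adjustment set.

{UrbanRes}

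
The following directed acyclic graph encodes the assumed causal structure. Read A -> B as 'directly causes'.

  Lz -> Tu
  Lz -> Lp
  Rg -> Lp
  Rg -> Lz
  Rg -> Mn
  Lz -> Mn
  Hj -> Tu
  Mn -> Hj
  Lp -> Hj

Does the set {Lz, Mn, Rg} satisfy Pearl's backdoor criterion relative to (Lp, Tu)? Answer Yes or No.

Yes

Backdoor paths from Lp to Tu (paths whose first edge points into Lp):
  P1: Lp <- Rg -> Lz -> Mn -> Hj -> Tu
  P2: Lp <- Rg -> Lz -> Tu
  P3: Lp <- Rg -> Mn <- Lz -> Tu
  P4: Lp <- Rg -> Mn -> Hj -> Tu
  P5: Lp <- Lz <- Rg -> Mn -> Hj -> Tu
  P6: Lp <- Lz -> Mn -> Hj -> Tu
  P7: Lp <- Lz -> Tu
Condition 1 (no descendant of Lp in the set): holds — descendants of Lp are {Hj, Tu}; none are in {Lz, Mn, Rg}.
Condition 2 (every backdoor path blocked by {Lz, Mn, Rg}):
  P1: blocked at fork node Rg ∈ conditioning set.
  P2: blocked at fork node Rg ∈ conditioning set.
  P3: blocked at fork node Rg ∈ conditioning set.
  P4: blocked at fork node Rg ∈ conditioning set.
  P5: blocked at chain node Lz ∈ conditioning set.
  P6: blocked at fork node Lz ∈ conditioning set.
  P7: blocked at fork node Lz ∈ conditioning set.
{Lz, Mn, Rg} satisfies the backdoor criterion.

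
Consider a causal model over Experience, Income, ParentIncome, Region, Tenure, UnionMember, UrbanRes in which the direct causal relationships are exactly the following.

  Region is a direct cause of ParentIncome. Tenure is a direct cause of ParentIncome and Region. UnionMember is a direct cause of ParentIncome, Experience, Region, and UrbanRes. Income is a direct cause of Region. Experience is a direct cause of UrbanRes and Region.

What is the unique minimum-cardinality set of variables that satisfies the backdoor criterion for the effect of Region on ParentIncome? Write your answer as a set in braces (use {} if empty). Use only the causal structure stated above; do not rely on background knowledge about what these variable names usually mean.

Variables eligible for adjustment (non-descendants of Region, excluding Region and ParentIncome): {Experience, Income, Tenure, UnionMember, UrbanRes}.
Backdoor paths from Region to ParentIncome:
  P1: Region <- UnionMember -> ParentIncome
  P2: Region <- Experience <- UnionMember -> ParentIncome
  P3: Region <- Experience -> UrbanRes <- UnionMember -> ParentIncome
  P4: Region <- Tenure -> ParentIncome
The empty set is not sufficient: P1 (Region <- UnionMember -> ParentIncome) has no collider blocking it and no conditioned non-collider, so it is open.
Try {Tenure, UnionMember}:
  P1: blocked at fork node UnionMember ∈ conditioning set.
  P2: blocked at fork node UnionMember ∈ conditioning set.
  P3: blocked at collider UrbanRes (neither it nor any descendant is in the conditioning set).
  P4: blocked at fork node Tenure ∈ conditioning set.
{Tenure, UnionMember} contains no descendant of Region and blocks every backdoor path.
Every element of {Tenure, UnionMember} is needed (dropping Tenure leaves P4 open; dropping UnionMember leaves P1 open), so no proper subset is valid.
Among all size-2 subsets of the eligible variables, only {Tenure, UnionMember} blocks every backdoor path, so it is the unique smallest valid adjustment set.

{Tenure, UnionMember}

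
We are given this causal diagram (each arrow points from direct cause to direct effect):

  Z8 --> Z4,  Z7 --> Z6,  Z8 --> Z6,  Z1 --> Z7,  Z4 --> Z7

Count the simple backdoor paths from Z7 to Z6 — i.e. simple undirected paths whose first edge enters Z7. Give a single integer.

A backdoor path from Z7 to Z6 is any simple undirected path whose first edge points into Z7 (i.e. leaves Z7 via a parent).
Parents of Z7: {Z1, Z4}.
Enumerating:
  P1: Z7 <- Z4 <- Z8 -> Z6
That exhausts the simple backdoor paths. Count: 1.

1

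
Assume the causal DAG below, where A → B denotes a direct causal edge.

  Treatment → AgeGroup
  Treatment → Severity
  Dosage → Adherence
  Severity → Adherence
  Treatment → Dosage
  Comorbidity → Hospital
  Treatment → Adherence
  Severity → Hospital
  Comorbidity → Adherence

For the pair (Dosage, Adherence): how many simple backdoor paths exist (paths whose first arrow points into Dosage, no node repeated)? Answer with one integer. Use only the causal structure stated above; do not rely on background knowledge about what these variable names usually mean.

A backdoor path from Dosage to Adherence is any simple undirected path whose first edge points into Dosage (i.e. leaves Dosage via a parent).
Parents of Dosage: {Treatment}.
Enumerating:
  P1: Dosage <- Treatment -> Severity -> Hospital <- Comorbidity -> Adherence
  P2: Dosage <- Treatment -> Severity -> Adherence
  P3: Dosage <- Treatment -> Adherence
That exhausts the simple backdoor paths. Count: 3.

3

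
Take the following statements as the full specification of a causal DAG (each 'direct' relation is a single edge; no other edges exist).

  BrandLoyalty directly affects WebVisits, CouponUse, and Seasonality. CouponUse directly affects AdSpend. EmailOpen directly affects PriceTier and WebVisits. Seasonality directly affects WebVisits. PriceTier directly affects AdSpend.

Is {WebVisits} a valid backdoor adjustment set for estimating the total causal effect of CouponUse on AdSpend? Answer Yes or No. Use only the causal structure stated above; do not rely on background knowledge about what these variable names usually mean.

Backdoor paths from CouponUse to AdSpend (paths whose first edge points into CouponUse):
  P1: CouponUse <- BrandLoyalty -> Seasonality -> WebVisits <- EmailOpen -> PriceTier -> AdSpend
  P2: CouponUse <- BrandLoyalty -> WebVisits <- EmailOpen -> PriceTier -> AdSpend
Condition 1 (no descendant of CouponUse in the set): holds — descendants of CouponUse are {AdSpend}; none are in {WebVisits}.
Condition 2 (every backdoor path blocked by {WebVisits}):
  P1: open — collider(s) WebVisits are conditioned on (or have a conditioned descendant) and no non-collider on the path is in the set.
  P2: open — collider(s) WebVisits are conditioned on (or have a conditioned descendant) and no non-collider on the path is in the set.
{WebVisits} does not satisfy the backdoor criterion.

No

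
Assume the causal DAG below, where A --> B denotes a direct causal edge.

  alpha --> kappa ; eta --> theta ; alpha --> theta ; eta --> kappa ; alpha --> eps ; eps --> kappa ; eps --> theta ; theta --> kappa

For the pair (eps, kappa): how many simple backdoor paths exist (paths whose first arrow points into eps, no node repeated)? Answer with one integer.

3

A backdoor path from eps to kappa is any simple undirected path whose first edge points into eps (i.e. leaves eps via a parent).
Parents of eps: {alpha}.
Enumerating:
  P1: eps <- alpha -> theta <- eta -> kappa
  P2: eps <- alpha -> theta -> kappa
  P3: eps <- alpha -> kappa
That exhausts the simple backdoor paths. Count: 3.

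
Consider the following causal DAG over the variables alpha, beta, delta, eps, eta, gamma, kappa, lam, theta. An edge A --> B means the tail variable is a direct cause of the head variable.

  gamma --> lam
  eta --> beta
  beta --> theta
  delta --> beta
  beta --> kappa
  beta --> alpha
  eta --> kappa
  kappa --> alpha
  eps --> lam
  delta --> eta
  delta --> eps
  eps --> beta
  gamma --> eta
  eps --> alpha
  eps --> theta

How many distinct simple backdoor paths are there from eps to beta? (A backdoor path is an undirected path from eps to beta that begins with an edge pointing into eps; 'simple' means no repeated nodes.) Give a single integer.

A backdoor path from eps to beta is any simple undirected path whose first edge points into eps (i.e. leaves eps via a parent).
Parents of eps: {delta}.
Enumerating:
  P1: eps <- delta -> eta -> beta
  P2: eps <- delta -> eta -> kappa <- beta
  P3: eps <- delta -> eta -> kappa -> alpha <- beta
  P4: eps <- delta -> beta
That exhausts the simple backdoor paths. Count: 4.

4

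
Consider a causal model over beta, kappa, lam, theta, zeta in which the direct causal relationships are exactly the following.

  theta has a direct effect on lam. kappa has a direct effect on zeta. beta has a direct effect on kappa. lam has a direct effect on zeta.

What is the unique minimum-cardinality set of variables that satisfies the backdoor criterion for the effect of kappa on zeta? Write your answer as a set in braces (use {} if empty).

{}

Variables eligible for adjustment (non-descendants of kappa, excluding kappa and zeta): {beta, lam, theta}.
Backdoor paths from kappa to zeta:
  (none)
With no backdoor paths the empty set already satisfies the criterion, and it is trivially minimal.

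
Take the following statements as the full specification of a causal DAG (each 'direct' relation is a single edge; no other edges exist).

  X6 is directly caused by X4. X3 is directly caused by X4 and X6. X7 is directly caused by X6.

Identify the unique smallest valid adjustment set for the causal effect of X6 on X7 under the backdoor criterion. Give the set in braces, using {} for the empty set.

Variables eligible for adjustment (non-descendants of X6, excluding X6 and X7): {X4}.
Backdoor paths from X6 to X7:
  (none)
With no backdoor paths the empty set already satisfies the criterion, and it is trivially minimal.

{}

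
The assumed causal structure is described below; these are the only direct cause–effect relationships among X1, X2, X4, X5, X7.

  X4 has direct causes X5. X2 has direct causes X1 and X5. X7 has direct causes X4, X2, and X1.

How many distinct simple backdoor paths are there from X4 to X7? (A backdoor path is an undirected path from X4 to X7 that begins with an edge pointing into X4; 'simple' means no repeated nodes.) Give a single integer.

2

A backdoor path from X4 to X7 is any simple undirected path whose first edge points into X4 (i.e. leaves X4 via a parent).
Parents of X4: {X5}.
Enumerating:
  P1: X4 <- X5 -> X2 <- X1 -> X7
  P2: X4 <- X5 -> X2 -> X7
That exhausts the simple backdoor paths. Count: 2.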